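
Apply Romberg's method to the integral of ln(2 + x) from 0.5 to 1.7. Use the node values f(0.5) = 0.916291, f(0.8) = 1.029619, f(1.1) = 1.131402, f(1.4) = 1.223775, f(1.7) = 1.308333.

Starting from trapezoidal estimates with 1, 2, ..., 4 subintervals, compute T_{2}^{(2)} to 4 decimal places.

T_{0}^{(0)} (trapezoid, 1 panel, h=1.2000): 1.334774
T_{1}^{(0)} (trapezoid, 2 panels, h=0.6000): 1.346228
T_{2}^{(0)} (trapezoid, 4 panels, h=0.3000): 1.349132
T_{1}^{(1)} = 1.346228 + (1.346228 − 1.334774)/3 = 1.350046
T_{2}^{(1)} = 1.349132 + (1.349132 − 1.346228)/3 = 1.350100
T_{2}^{(2)} = 1.350100 + (1.350100 − 1.350046)/15 = 1.350104

1.3501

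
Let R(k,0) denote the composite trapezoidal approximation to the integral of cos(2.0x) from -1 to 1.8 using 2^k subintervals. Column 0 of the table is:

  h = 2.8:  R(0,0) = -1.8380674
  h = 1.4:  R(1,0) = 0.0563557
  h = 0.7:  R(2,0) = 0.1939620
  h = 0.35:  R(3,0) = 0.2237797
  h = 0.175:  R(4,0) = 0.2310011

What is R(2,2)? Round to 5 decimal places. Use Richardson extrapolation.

Richardson extrapolation on the trapezoidal column (denominator 4−1=3):
R(1,1) = (4·0.0563557 − (-1.8380674)) / 3 = 0.6878301
R(2,1) = (4·0.1939620 − 0.0563557) / 3 = 0.2398308
R(2,2) = 0.2398308 + (0.2398308 − 0.6878301)/15 = 0.2099642

0.20996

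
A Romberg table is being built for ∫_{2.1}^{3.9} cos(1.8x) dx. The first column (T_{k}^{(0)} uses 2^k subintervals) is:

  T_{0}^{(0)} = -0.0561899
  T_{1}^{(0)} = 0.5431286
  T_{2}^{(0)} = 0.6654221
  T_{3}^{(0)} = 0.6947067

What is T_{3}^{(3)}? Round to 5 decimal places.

0.70436

T_{1}^{(1)} = 0.5431286 + (0.5431286 − (-0.0561899))/3 = 0.7429014
T_{2}^{(1)} = 0.6654221 + (0.6654221 − 0.5431286)/3 = 0.7061866
T_{3}^{(1)} = (4·0.6947067 − 0.6654221) / 3 = 0.7044682
T_{2}^{(2)} = (16·0.7061866 − 0.7429014) / 15 = 0.7037389
T_{3}^{(2)} = (16·0.7044682 − 0.7061866) / 15 = 0.7043536
T_{3}^{(3)} = (64·0.7043536 − 0.7037389) / 63 = 0.7043634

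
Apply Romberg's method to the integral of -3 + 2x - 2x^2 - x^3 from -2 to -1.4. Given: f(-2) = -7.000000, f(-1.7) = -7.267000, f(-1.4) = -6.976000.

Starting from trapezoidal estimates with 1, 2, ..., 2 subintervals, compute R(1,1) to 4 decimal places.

-4.3044

R(0,0) (trapezoid, 1 panel, h=0.6000): -4.192800
R(1,0) (trapezoid, 2 panels, h=0.3000): -4.276500
R(1,1) = -4.276500 + (-4.276500 − (-4.192800))/3 = -4.304400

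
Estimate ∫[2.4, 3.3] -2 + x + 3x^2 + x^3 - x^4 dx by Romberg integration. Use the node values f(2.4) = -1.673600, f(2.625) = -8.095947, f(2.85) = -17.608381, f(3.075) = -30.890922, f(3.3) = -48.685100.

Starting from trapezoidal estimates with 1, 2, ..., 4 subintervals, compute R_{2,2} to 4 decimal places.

-18.1139

R_{0,0} (trapezoid, 1 panel, h=0.9000): -22.661415
R_{1,0} (trapezoid, 2 panels, h=0.4500): -19.254479
R_{2,0} (trapezoid, 4 panels, h=0.2250): -18.399285
R_{1,1} = -19.254479 + (-19.254479 − (-22.661415))/3 = -18.118834
R_{2,1} = -18.399285 + (-18.399285 − (-19.254479))/3 = -18.114220
R_{2,2} = -18.114220 + (-18.114220 − (-18.118834))/15 = -18.113912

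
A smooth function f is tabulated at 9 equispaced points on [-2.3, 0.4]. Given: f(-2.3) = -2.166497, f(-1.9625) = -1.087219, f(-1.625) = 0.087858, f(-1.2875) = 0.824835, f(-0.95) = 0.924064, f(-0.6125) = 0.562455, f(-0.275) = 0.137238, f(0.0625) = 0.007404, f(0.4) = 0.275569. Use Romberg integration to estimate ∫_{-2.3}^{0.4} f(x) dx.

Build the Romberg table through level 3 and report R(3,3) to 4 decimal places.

R(0,0) (trapezoid, 1 panel, h=2.7000): -2.552753
R(1,0) (trapezoid, 2 panels, h=1.3500): -0.028890
R(2,0) (trapezoid, 4 panels, h=0.6750): 0.137495
R(3,0) (trapezoid, 8 panels, h=0.3375): 0.172520
R(1,1) = -0.028890 + (-0.028890 − (-2.552753))/3 = 0.812398
R(2,1) = 0.137495 + (0.137495 − (-0.028890))/3 = 0.192957
R(3,1) = 0.172520 + (0.172520 − 0.137495)/3 = 0.184195
R(2,2) = 0.192957 + (0.192957 − 0.812398)/15 = 0.151661
R(3,2) = 0.184195 + (0.184195 − 0.192957)/15 = 0.183611
R(3,3) = 0.183611 + (0.183611 − 0.151661)/63 = 0.184118

0.1841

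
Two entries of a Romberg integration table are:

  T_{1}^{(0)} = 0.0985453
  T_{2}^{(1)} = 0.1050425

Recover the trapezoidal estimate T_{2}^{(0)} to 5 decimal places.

0.10342

From T_{2}^{(1)} = (4·T_{2}^{(0)} − T_{1}^{(0)})/3, solve for T_{2}^{(0)}:
4·T_{2}^{(0)} = 3·0.1050425 + 0.0985453 = 0.4136728
T_{2}^{(0)} = 0.1034182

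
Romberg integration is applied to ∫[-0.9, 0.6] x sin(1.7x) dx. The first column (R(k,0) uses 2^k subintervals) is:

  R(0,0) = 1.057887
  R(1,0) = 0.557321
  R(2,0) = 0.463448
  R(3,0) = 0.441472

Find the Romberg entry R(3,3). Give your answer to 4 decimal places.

0.4343

R(1,1) = 0.557321 + (0.557321 − 1.057887)/3 = 0.390466
R(2,1) = (4·0.463448 − 0.557321) / 3 = 0.432157
R(3,1) = (4·0.441472 − 0.463448) / 3 = 0.434147
R(2,2) = (16·0.432157 − 0.390466) / 15 = 0.434936
R(3,2) = 0.434147 + (0.434147 − 0.432157)/15 = 0.434280
R(3,3) = (64·0.434280 − 0.434936) / 63 = 0.434270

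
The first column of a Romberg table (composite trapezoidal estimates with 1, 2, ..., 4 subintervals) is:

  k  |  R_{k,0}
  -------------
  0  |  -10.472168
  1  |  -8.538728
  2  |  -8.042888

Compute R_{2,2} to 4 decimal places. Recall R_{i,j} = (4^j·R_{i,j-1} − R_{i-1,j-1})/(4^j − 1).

Richardson extrapolation on the trapezoidal column (denominator 4−1=3):
R_{1,1} = -8.538728 + (-8.538728 − (-10.472168))/3 = -7.894248
R_{2,1} = -8.042888 + (-8.042888 − (-8.538728))/3 = -7.877608
R_{2,2} = (16·(-7.877608) − (-7.894248)) / 15 = -7.876499

-7.8765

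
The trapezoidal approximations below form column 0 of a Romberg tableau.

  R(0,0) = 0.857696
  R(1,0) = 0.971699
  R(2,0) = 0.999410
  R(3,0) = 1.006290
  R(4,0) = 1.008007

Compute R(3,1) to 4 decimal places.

Richardson extrapolation on the trapezoidal column (denominator 4−1=3):
R(3,1) = 1.006290 + (1.006290 − 0.999410)/3 = 1.008583
(Column j=1 coincides with Simpson's rule on the same nodes.)

1.0086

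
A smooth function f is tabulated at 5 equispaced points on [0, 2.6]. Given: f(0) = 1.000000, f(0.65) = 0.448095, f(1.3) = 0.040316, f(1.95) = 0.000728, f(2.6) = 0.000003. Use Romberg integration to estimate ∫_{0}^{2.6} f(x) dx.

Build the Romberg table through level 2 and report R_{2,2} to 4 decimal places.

0.6311

R_{0,0} (trapezoid, 1 panel, h=2.6000): 1.300004
R_{1,0} (trapezoid, 2 panels, h=1.3000): 0.702413
R_{2,0} (trapezoid, 4 panels, h=0.6500): 0.642941
R_{1,1} = 0.702413 + (0.702413 − 1.300004)/3 = 0.503216
R_{2,1} = 0.642941 + (0.642941 − 0.702413)/3 = 0.623117
R_{2,2} = 0.623117 + (0.623117 − 0.503216)/15 = 0.631110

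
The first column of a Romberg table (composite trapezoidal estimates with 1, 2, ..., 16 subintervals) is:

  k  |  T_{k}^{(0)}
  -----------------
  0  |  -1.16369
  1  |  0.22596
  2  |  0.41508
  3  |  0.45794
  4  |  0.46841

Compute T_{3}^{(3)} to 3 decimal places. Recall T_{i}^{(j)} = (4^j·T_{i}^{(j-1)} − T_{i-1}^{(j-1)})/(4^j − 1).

0.472

Richardson extrapolation on the trapezoidal column (denominator 4−1=3):
T_{1}^{(1)} = (4·0.22596 − (-1.16369)) / 3 = 0.68918
T_{2}^{(1)} = (4·0.41508 − 0.22596) / 3 = 0.47812
T_{3}^{(1)} = (4·0.45794 − 0.41508) / 3 = 0.47223
T_{2}^{(2)} = 0.47812 + (0.47812 − 0.68918)/15 = 0.46405
T_{3}^{(2)} = (16·0.47223 − 0.47812) / 15 = 0.47184
T_{3}^{(3)} = 0.47184 + (0.47184 − 0.46405)/63 = 0.47196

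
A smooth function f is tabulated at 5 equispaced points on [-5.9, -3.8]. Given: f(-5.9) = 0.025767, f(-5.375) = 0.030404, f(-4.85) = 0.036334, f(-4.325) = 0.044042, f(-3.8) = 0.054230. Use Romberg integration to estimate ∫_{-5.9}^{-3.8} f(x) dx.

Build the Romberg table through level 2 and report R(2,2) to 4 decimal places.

R(0,0) (trapezoid, 1 panel, h=2.1000): 0.083997
R(1,0) (trapezoid, 2 panels, h=1.0500): 0.080149
R(2,0) (trapezoid, 4 panels, h=0.5250): 0.079159
R(1,1) = 0.080149 + (0.080149 − 0.083997)/3 = 0.078866
R(2,1) = 0.079159 + (0.079159 − 0.080149)/3 = 0.078829
R(2,2) = 0.078829 + (0.078829 − 0.078866)/15 = 0.078827

0.0788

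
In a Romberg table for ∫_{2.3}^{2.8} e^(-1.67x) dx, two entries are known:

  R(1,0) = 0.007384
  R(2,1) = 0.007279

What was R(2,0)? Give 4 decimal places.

From R(2,1) = (4·R(2,0) − R(1,0))/3, solve for R(2,0):
4·R(2,0) = 3·0.007279 + 0.007384 = 0.029221
R(2,0) = 0.007305

0.0073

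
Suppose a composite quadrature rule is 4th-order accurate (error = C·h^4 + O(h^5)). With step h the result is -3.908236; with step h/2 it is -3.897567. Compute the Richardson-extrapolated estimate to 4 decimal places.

The leading error scales as h^4; refining by a factor of 2 reduces it by 2^4 = 16.
Extrapolated value = (16·A(h/2) − A(h)) / (16 − 1)
= (16·(-3.897567) − (-3.908236)) / 15
= -58.452836 / 15 = -3.896856

-3.8969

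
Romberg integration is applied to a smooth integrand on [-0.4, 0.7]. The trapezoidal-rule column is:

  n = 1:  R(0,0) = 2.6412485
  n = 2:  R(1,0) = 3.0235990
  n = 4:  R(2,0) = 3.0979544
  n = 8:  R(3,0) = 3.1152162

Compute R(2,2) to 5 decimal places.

3.12085

R(1,1) = 3.0235990 + (3.0235990 − 2.6412485)/3 = 3.1510492
R(2,1) = (4·3.0979544 − 3.0235990) / 3 = 3.1227395
R(2,2) = 3.1227395 + (3.1227395 − 3.1510492)/15 = 3.1208522
(Column j=1 coincides with Simpson's rule on the same nodes.)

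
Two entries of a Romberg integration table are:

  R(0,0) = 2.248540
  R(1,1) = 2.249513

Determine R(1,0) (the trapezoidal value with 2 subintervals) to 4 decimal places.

From R(1,1) = (4·R(1,0) − R(0,0))/3, solve for R(1,0):
4·R(1,0) = 3·2.249513 + 2.248540 = 8.997079
R(1,0) = 2.249270

2.2493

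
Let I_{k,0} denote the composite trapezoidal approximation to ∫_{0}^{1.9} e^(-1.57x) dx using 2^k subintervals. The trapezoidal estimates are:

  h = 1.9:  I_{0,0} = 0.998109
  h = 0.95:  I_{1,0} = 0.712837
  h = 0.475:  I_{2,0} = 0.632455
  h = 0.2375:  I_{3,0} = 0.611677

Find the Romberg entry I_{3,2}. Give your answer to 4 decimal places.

0.6047

Richardson extrapolation on the trapezoidal column (denominator 4−1=3):
I_{2,1} = 0.632455 + (0.632455 − 0.712837)/3 = 0.605661
I_{3,1} = 0.611677 + (0.611677 − 0.632455)/3 = 0.604751
I_{3,2} = 0.604751 + (0.604751 − 0.605661)/15 = 0.604690
(Column j=1 coincides with Simpson's rule on the same nodes.)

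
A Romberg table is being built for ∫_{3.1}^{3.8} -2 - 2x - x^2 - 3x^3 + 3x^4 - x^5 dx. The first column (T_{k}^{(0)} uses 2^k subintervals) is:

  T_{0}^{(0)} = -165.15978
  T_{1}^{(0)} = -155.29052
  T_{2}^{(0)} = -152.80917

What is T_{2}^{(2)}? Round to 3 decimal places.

-151.981

T_{1}^{(1)} = (4·(-155.29052) − (-165.15978)) / 3 = -152.00077
T_{2}^{(1)} = -152.80917 + (-152.80917 − (-155.29052))/3 = -151.98205
T_{2}^{(2)} = (16·(-151.98205) − (-152.00077)) / 15 = -151.98080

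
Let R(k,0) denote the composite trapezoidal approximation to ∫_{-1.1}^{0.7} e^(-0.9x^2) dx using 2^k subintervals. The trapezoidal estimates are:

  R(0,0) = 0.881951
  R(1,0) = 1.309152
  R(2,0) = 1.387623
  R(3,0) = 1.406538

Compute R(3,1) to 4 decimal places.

1.4128

Richardson extrapolation on the trapezoidal column (denominator 4−1=3):
R(3,1) = 1.406538 + (1.406538 − 1.387623)/3 = 1.412843
(Column j=1 coincides with Simpson's rule on the same nodes.)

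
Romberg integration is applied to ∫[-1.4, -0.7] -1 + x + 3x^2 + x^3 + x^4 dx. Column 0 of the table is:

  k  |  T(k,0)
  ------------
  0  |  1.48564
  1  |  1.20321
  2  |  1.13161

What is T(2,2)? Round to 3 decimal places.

1.108

Richardson extrapolation on the trapezoidal column (denominator 4−1=3):
T(1,1) = (4·1.20321 − 1.48564) / 3 = 1.10907
T(2,1) = 1.13161 + (1.13161 − 1.20321)/3 = 1.10774
T(2,2) = (16·1.10774 − 1.10907) / 15 = 1.10765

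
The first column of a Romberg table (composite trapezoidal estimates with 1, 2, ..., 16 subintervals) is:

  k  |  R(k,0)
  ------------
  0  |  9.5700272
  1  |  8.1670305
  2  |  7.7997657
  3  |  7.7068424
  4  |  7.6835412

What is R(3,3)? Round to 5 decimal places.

7.67577

Richardson extrapolation on the trapezoidal column (denominator 4−1=3):
R(1,1) = 8.1670305 + (8.1670305 − 9.5700272)/3 = 7.6993649
R(2,1) = (4·7.7997657 − 8.1670305) / 3 = 7.6773441
R(3,1) = (4·7.7068424 − 7.7997657) / 3 = 7.6758680
R(2,2) = (16·7.6773441 − 7.6993649) / 15 = 7.6758760
R(3,2) = (16·7.6758680 − 7.6773441) / 15 = 7.6757696
R(3,3) = 7.6757696 + (7.6757696 − 7.6758760)/63 = 7.6757679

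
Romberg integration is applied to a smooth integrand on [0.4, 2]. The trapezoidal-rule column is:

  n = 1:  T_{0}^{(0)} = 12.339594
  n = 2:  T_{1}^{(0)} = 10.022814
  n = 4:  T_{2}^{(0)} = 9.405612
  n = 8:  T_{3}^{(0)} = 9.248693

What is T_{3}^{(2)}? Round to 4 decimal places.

9.1962

T_{2}^{(1)} = 9.405612 + (9.405612 − 10.022814)/3 = 9.199878
T_{3}^{(1)} = (4·9.248693 − 9.405612) / 3 = 9.196387
T_{3}^{(2)} = 9.196387 + (9.196387 − 9.199878)/15 = 9.196154
(Column j=1 coincides with Simpson's rule on the same nodes.)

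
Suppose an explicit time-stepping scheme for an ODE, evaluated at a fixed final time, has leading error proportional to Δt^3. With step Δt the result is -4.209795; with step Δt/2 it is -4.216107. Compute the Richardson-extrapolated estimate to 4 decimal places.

The leading error scales as Δt^3; refining by a factor of 2 reduces it by 2^3 = 8.
Extrapolated value = (8·A(Δt/2) − A(Δt)) / (8 − 1)
= (8·(-4.216107) − (-4.209795)) / 7
= -29.519061 / 7 = -4.217009

-4.2170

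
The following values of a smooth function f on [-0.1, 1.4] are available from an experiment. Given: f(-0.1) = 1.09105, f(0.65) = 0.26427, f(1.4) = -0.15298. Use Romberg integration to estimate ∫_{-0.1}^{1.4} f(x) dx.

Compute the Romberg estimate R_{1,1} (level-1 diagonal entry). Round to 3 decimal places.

0.499

R_{0,0} (trapezoid, 1 panel, h=1.5000): 0.70355
R_{1,0} (trapezoid, 2 panels, h=0.7500): 0.54998
R_{1,1} = 0.54998 + (0.54998 − 0.70355)/3 = 0.49879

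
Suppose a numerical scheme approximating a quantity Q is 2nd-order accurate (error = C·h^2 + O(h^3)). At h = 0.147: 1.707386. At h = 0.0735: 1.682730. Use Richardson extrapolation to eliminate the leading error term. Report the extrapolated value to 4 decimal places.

The leading error scales as h^2; refining by a factor of 2 reduces it by 2^2 = 4.
Extrapolated value = (4·A(h/2) − A(h)) / (4 − 1)
= (4·1.682730 − 1.707386) / 3
= 5.023534 / 3 = 1.674511

1.6745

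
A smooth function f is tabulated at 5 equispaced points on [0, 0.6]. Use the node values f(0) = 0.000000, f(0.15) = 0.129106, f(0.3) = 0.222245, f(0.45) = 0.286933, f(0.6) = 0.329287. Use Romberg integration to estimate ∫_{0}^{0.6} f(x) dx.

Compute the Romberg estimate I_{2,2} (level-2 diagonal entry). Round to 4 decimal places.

0.1219

I_{0,0} (trapezoid, 1 panel, h=0.6000): 0.098786
I_{1,0} (trapezoid, 2 panels, h=0.3000): 0.116067
I_{2,0} (trapezoid, 4 panels, h=0.1500): 0.120439
I_{1,1} = 0.116067 + (0.116067 − 0.098786)/3 = 0.121827
I_{2,1} = 0.120439 + (0.120439 − 0.116067)/3 = 0.121896
I_{2,2} = 0.121896 + (0.121896 − 0.121827)/15 = 0.121901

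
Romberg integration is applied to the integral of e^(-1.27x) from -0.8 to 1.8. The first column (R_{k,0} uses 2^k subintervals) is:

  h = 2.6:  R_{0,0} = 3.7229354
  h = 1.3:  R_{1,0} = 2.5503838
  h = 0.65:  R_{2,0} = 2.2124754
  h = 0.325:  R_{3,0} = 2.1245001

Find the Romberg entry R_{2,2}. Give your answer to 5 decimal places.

Richardson extrapolation on the trapezoidal column (denominator 4−1=3):
R_{1,1} = 2.5503838 + (2.5503838 − 3.7229354)/3 = 2.1595333
R_{2,1} = (4·2.2124754 − 2.5503838) / 3 = 2.0998393
R_{2,2} = 2.0998393 + (2.0998393 − 2.1595333)/15 = 2.0958597

2.09586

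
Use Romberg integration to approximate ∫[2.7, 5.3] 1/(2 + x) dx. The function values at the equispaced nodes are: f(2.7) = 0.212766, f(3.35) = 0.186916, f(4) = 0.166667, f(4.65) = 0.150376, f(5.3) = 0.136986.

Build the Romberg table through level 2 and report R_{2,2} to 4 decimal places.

0.4403

R_{0,0} (trapezoid, 1 panel, h=2.6000): 0.454678
R_{1,0} (trapezoid, 2 panels, h=1.3000): 0.444006
R_{2,0} (trapezoid, 4 panels, h=0.6500): 0.441243
R_{1,1} = 0.444006 + (0.444006 − 0.454678)/3 = 0.440449
R_{2,1} = 0.441243 + (0.441243 − 0.444006)/3 = 0.440322
R_{2,2} = 0.440322 + (0.440322 − 0.440449)/15 = 0.440314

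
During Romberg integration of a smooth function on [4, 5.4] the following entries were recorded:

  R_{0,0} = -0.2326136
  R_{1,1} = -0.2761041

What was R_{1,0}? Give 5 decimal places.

From R_{1,1} = (4·R_{1,0} − R_{0,0})/3, solve for R_{1,0}:
4·R_{1,0} = 3·(-0.2761041) + (-0.2326136) = -1.0609259
R_{1,0} = -0.2652315

-0.26523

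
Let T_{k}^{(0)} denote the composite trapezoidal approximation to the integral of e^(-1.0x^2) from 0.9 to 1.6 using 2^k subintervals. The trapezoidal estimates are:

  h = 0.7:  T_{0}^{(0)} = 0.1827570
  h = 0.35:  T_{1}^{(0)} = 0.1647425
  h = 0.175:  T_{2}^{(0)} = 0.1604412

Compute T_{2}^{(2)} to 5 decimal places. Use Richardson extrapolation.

Richardson extrapolation on the trapezoidal column (denominator 4−1=3):
T_{1}^{(1)} = (4·0.1647425 − 0.1827570) / 3 = 0.1587377
T_{2}^{(1)} = 0.1604412 + (0.1604412 − 0.1647425)/3 = 0.1590074
T_{2}^{(2)} = 0.1590074 + (0.1590074 − 0.1587377)/15 = 0.1590254

0.15903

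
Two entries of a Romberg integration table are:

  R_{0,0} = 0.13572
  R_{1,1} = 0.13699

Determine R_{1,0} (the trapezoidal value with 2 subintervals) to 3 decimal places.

From R_{1,1} = (4·R_{1,0} − R_{0,0})/3, solve for R_{1,0}:
4·R_{1,0} = 3·0.13699 + 0.13572 = 0.54669
R_{1,0} = 0.13667

0.137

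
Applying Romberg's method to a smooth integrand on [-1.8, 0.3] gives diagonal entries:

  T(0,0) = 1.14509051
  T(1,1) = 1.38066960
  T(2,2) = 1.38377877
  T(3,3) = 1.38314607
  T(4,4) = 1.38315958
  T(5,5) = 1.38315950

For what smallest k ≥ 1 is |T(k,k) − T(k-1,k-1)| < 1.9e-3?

k = 3

|T(1,1) − T(0,0)| = 0.23557909 ≥ 1.9e-3
|T(2,2) − T(1,1)| = 0.00310917 ≥ 1.9e-3
|T(3,3) − T(2,2)| = 0.00063270 < 1.9e-3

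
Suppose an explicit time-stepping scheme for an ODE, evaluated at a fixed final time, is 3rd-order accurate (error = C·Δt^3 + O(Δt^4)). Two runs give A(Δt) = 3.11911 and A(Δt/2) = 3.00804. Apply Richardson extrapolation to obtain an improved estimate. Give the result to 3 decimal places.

2.992

The leading error scales as Δt^3; refining by a factor of 2 reduces it by 2^3 = 8.
Extrapolated value = (8·A(Δt/2) − A(Δt)) / (8 − 1)
= (8·3.00804 − 3.11911) / 7
= 20.94521 / 7 = 2.99217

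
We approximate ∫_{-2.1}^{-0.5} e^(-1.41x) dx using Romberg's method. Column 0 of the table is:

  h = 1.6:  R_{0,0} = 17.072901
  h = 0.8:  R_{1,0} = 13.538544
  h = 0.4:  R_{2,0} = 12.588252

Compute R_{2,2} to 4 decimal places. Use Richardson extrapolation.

Richardson extrapolation on the trapezoidal column (denominator 4−1=3):
R_{1,1} = 13.538544 + (13.538544 − 17.072901)/3 = 12.360425
R_{2,1} = 12.588252 + (12.588252 − 13.538544)/3 = 12.271488
R_{2,2} = 12.271488 + (12.271488 − 12.360425)/15 = 12.265559

12.2656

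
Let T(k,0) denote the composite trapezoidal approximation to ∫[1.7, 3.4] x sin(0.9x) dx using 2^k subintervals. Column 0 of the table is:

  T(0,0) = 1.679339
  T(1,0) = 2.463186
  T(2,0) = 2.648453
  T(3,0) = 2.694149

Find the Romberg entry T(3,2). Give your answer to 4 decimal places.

Richardson extrapolation on the trapezoidal column (denominator 4−1=3):
T(2,1) = 2.648453 + (2.648453 − 2.463186)/3 = 2.710209
T(3,1) = (4·2.694149 − 2.648453) / 3 = 2.709381
T(3,2) = 2.709381 + (2.709381 − 2.710209)/15 = 2.709326

2.7093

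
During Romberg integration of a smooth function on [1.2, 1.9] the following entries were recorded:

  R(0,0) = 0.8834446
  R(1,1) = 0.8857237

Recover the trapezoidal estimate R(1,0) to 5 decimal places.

0.88515

From R(1,1) = (4·R(1,0) − R(0,0))/3, solve for R(1,0):
4·R(1,0) = 3·0.8857237 + 0.8834446 = 3.5406157
R(1,0) = 0.8851539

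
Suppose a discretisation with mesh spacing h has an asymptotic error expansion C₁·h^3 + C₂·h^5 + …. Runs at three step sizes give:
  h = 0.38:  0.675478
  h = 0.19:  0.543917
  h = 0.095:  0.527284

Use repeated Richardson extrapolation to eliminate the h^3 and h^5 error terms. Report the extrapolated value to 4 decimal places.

0.5249

First eliminate the h^3 term (factor 2^3 = 8):
  B₁ = (8·0.543917 − 0.675478)/7 = 0.525123
  B₂ = (8·0.527284 − 0.543917)/7 = 0.524908
Then eliminate the h^5 term (factor 2^5 = 32):
  (32·0.524908 − 0.525123)/31 = 0.524901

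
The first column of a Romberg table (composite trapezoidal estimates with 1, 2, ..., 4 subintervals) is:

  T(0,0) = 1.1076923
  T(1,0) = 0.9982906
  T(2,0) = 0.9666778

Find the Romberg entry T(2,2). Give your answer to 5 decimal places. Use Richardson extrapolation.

0.95576

Richardson extrapolation on the trapezoidal column (denominator 4−1=3):
T(1,1) = (4·0.9982906 − 1.1076923) / 3 = 0.9618234
T(2,1) = (4·0.9666778 − 0.9982906) / 3 = 0.9561402
T(2,2) = (16·0.9561402 − 0.9618234) / 15 = 0.9557613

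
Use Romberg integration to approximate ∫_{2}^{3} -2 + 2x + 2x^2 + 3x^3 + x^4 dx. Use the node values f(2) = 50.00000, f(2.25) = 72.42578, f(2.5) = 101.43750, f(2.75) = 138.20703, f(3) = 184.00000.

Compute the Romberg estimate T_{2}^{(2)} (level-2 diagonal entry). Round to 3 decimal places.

106.617

T_{0}^{(0)} (trapezoid, 1 panel, h=1.0000): 117.00000
T_{1}^{(0)} (trapezoid, 2 panels, h=0.5000): 109.21875
T_{2}^{(0)} (trapezoid, 4 panels, h=0.2500): 107.26758
T_{1}^{(1)} = 109.21875 + (109.21875 − 117.00000)/3 = 106.62500
T_{2}^{(1)} = 107.26758 + (107.26758 − 109.21875)/3 = 106.61719
T_{2}^{(2)} = 106.61719 + (106.61719 − 106.62500)/15 = 106.61667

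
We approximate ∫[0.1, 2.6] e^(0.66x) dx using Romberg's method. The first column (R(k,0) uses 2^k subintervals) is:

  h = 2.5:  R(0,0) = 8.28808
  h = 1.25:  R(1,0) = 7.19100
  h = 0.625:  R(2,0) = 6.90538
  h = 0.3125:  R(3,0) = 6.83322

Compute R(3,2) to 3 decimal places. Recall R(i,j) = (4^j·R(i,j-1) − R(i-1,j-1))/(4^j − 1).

R(2,1) = 6.90538 + (6.90538 − 7.19100)/3 = 6.81017
R(3,1) = (4·6.83322 − 6.90538) / 3 = 6.80917
R(3,2) = 6.80917 + (6.80917 − 6.81017)/15 = 6.80910

6.809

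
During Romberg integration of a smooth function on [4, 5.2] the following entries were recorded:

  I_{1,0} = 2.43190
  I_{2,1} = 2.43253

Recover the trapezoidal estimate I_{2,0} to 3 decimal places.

2.432

From I_{2,1} = (4·I_{2,0} − I_{1,0})/3, solve for I_{2,0}:
4·I_{2,0} = 3·2.43253 + 2.43190 = 9.72949
I_{2,0} = 2.43237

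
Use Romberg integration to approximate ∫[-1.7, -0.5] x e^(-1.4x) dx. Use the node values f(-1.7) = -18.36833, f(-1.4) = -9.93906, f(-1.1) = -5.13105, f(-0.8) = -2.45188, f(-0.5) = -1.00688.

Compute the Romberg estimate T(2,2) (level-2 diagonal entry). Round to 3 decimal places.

-7.916

T(0,0) (trapezoid, 1 panel, h=1.2000): -11.62513
T(1,0) (trapezoid, 2 panels, h=0.6000): -8.89119
T(2,0) (trapezoid, 4 panels, h=0.3000): -8.16288
T(1,1) = -8.89119 + (-8.89119 − (-11.62513))/3 = -7.97988
T(2,1) = -8.16288 + (-8.16288 − (-8.89119))/3 = -7.92011
T(2,2) = -7.92011 + (-7.92011 − (-7.97988))/15 = -7.91613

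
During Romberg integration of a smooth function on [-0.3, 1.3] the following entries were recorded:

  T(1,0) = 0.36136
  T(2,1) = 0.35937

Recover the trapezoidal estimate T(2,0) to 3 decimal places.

From T(2,1) = (4·T(2,0) − T(1,0))/3, solve for T(2,0):
4·T(2,0) = 3·0.35937 + 0.36136 = 1.43947
T(2,0) = 0.35987

0.360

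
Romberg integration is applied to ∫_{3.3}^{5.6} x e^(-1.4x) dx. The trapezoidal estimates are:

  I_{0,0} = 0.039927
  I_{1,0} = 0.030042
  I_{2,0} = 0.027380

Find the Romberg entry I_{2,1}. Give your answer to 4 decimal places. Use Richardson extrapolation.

0.0265

I_{2,1} = (4·0.027380 − 0.030042) / 3 = 0.026493
(Column j=1 coincides with Simpson's rule on the same nodes.)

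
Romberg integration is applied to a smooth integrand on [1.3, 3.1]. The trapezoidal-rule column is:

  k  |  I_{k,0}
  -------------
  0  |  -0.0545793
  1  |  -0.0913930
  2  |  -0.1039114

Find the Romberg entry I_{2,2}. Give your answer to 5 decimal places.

Richardson extrapolation on the trapezoidal column (denominator 4−1=3):
I_{1,1} = -0.0913930 + (-0.0913930 − (-0.0545793))/3 = -0.1036642
I_{2,1} = (4·(-0.1039114) − (-0.0913930)) / 3 = -0.1080842
I_{2,2} = -0.1080842 + (-0.1080842 − (-0.1036642))/15 = -0.1083789
(Column j=1 coincides with Simpson's rule on the same nodes.)

-0.10838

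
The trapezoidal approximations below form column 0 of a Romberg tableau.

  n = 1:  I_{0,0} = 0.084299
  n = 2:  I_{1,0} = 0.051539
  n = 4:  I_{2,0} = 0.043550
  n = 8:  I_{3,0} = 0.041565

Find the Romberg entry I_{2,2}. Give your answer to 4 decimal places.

I_{1,1} = (4·0.051539 − 0.084299) / 3 = 0.040619
I_{2,1} = (4·0.043550 − 0.051539) / 3 = 0.040887
I_{2,2} = (16·0.040887 − 0.040619) / 15 = 0.040905

0.0409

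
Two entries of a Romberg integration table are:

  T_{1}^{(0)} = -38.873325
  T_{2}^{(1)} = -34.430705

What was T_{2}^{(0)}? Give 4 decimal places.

From T_{2}^{(1)} = (4·T_{2}^{(0)} − T_{1}^{(0)})/3, solve for T_{2}^{(0)}:
4·T_{2}^{(0)} = 3·(-34.430705) + (-38.873325) = -142.165440
T_{2}^{(0)} = -35.541360

-35.5414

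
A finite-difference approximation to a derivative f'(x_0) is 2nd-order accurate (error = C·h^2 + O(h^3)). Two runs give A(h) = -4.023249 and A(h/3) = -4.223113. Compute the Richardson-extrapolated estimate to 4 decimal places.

-4.2481

The leading error scales as h^2; refining by a factor of 3 reduces it by 3^2 = 9.
Extrapolated value = (9·A(h/3) − A(h)) / (9 − 1)
= (9·(-4.223113) − (-4.023249)) / 8
= -33.984768 / 8 = -4.248096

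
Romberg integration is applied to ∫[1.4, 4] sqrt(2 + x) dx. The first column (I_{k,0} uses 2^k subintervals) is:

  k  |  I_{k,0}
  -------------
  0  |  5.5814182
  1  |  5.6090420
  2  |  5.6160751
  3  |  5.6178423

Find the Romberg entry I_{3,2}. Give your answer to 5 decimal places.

5.61843

Richardson extrapolation on the trapezoidal column (denominator 4−1=3):
I_{2,1} = 5.6160751 + (5.6160751 − 5.6090420)/3 = 5.6184195
I_{3,1} = 5.6178423 + (5.6178423 − 5.6160751)/3 = 5.6184314
I_{3,2} = (16·5.6184314 − 5.6184195) / 15 = 5.6184322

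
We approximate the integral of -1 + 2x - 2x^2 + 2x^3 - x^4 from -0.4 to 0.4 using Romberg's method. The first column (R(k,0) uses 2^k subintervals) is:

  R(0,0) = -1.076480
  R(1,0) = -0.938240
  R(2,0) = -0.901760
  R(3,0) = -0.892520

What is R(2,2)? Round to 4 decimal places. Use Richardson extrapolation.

R(1,1) = (4·(-0.938240) − (-1.076480)) / 3 = -0.892160
R(2,1) = (4·(-0.901760) − (-0.938240)) / 3 = -0.889600
R(2,2) = (16·(-0.889600) − (-0.892160)) / 15 = -0.889429

-0.8894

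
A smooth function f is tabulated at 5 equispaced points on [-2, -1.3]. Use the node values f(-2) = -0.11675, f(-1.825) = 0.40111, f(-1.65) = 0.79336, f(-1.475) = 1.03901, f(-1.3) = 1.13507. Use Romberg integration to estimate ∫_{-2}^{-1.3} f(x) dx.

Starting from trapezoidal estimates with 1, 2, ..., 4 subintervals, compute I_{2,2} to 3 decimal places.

I_{0,0} (trapezoid, 1 panel, h=0.7000): 0.35641
I_{1,0} (trapezoid, 2 panels, h=0.3500): 0.45588
I_{2,0} (trapezoid, 4 panels, h=0.1750): 0.47996
I_{1,1} = 0.45588 + (0.45588 − 0.35641)/3 = 0.48904
I_{2,1} = 0.47996 + (0.47996 − 0.45588)/3 = 0.48799
I_{2,2} = 0.48799 + (0.48799 − 0.48904)/15 = 0.48792

0.488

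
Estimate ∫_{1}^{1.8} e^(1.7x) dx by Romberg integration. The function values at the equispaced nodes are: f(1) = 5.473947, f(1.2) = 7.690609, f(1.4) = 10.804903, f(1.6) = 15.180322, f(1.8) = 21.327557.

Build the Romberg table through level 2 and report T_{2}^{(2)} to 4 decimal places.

T_{0}^{(0)} (trapezoid, 1 panel, h=0.8000): 10.720602
T_{1}^{(0)} (trapezoid, 2 panels, h=0.4000): 9.682262
T_{2}^{(0)} (trapezoid, 4 panels, h=0.2000): 9.415317
T_{1}^{(1)} = 9.682262 + (9.682262 − 10.720602)/3 = 9.336149
T_{2}^{(1)} = 9.415317 + (9.415317 − 9.682262)/3 = 9.326335
T_{2}^{(2)} = 9.326335 + (9.326335 − 9.336149)/15 = 9.325681

9.3257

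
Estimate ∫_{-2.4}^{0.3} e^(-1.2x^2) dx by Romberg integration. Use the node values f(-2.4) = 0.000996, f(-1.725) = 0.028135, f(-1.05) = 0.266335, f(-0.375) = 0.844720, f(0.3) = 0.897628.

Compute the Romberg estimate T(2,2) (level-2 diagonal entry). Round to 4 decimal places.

1.1225

T(0,0) (trapezoid, 1 panel, h=2.7000): 1.213142
T(1,0) (trapezoid, 2 panels, h=1.3500): 0.966123
T(2,0) (trapezoid, 4 panels, h=0.6750): 1.072239
T(1,1) = 0.966123 + (0.966123 − 1.213142)/3 = 0.883783
T(2,1) = 1.072239 + (1.072239 − 0.966123)/3 = 1.107611
T(2,2) = 1.107611 + (1.107611 − 0.883783)/15 = 1.122533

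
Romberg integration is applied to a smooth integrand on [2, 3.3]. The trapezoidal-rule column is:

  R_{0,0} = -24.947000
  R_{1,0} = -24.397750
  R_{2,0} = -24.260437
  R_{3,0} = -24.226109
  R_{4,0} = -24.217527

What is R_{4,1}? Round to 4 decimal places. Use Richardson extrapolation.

-24.2147

Richardson extrapolation on the trapezoidal column (denominator 4−1=3):
R_{4,1} = -24.217527 + (-24.217527 − (-24.226109))/3 = -24.214666
(Column j=1 coincides with Simpson's rule on the same nodes.)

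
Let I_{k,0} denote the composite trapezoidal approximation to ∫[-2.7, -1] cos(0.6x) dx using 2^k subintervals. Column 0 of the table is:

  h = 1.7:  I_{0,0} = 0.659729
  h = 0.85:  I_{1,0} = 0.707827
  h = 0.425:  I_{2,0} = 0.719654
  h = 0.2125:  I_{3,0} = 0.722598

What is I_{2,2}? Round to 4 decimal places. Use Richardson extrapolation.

0.7236

I_{1,1} = (4·0.707827 − 0.659729) / 3 = 0.723860
I_{2,1} = (4·0.719654 − 0.707827) / 3 = 0.723596
I_{2,2} = (16·0.723596 − 0.723860) / 15 = 0.723578
(Column j=1 coincides with Simpson's rule on the same nodes.)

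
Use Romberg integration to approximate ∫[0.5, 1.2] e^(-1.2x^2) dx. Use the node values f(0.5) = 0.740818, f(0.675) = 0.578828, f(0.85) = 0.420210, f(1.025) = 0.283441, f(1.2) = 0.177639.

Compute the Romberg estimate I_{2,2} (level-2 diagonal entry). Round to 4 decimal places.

0.3038

I_{0,0} (trapezoid, 1 panel, h=0.7000): 0.321460
I_{1,0} (trapezoid, 2 panels, h=0.3500): 0.307803
I_{2,0} (trapezoid, 4 panels, h=0.1750): 0.304799
I_{1,1} = 0.307803 + (0.307803 − 0.321460)/3 = 0.303251
I_{2,1} = 0.304799 + (0.304799 − 0.307803)/3 = 0.303798
I_{2,2} = 0.303798 + (0.303798 − 0.303251)/15 = 0.303834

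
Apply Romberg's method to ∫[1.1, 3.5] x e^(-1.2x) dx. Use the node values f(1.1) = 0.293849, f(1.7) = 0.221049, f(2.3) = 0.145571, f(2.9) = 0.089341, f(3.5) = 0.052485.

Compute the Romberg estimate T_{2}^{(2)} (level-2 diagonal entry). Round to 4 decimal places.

T_{0}^{(0)} (trapezoid, 1 panel, h=2.4000): 0.415601
T_{1}^{(0)} (trapezoid, 2 panels, h=1.2000): 0.382486
T_{2}^{(0)} (trapezoid, 4 panels, h=0.6000): 0.377477
T_{1}^{(1)} = 0.382486 + (0.382486 − 0.415601)/3 = 0.371448
T_{2}^{(1)} = 0.377477 + (0.377477 − 0.382486)/3 = 0.375807
T_{2}^{(2)} = 0.375807 + (0.375807 − 0.371448)/15 = 0.376098

0.3761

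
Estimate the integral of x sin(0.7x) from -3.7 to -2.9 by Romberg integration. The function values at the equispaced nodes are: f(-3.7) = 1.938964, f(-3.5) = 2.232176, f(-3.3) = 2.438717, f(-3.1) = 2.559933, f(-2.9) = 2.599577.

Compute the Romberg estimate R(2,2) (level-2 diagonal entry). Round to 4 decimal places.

1.9056

R(0,0) (trapezoid, 1 panel, h=0.8000): 1.815416
R(1,0) (trapezoid, 2 panels, h=0.4000): 1.883195
R(2,0) (trapezoid, 4 panels, h=0.2000): 1.900019
R(1,1) = 1.883195 + (1.883195 − 1.815416)/3 = 1.905788
R(2,1) = 1.900019 + (1.900019 − 1.883195)/3 = 1.905627
R(2,2) = 1.905627 + (1.905627 − 1.905788)/15 = 1.905616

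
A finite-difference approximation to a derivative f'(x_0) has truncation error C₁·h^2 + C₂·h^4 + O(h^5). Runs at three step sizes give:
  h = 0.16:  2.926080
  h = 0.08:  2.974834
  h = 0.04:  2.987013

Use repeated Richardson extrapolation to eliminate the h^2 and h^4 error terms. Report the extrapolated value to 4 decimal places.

First eliminate the h^2 term (factor 2^2 = 4):
  B₁ = (4·2.974834 − 2.926080)/3 = 2.991085
  B₂ = (4·2.987013 − 2.974834)/3 = 2.991073
Then eliminate the h^4 term (factor 2^4 = 16):
  (16·2.991073 − 2.991085)/15 = 2.991072

2.9911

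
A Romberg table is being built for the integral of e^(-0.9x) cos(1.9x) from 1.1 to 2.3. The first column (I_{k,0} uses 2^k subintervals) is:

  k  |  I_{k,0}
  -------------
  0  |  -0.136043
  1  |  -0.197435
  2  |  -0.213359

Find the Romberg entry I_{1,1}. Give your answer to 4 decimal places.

Richardson extrapolation on the trapezoidal column (denominator 4−1=3):
I_{1,1} = (4·(-0.197435) − (-0.136043)) / 3 = -0.217899
(Column j=1 coincides with Simpson's rule on the same nodes.)

-0.2179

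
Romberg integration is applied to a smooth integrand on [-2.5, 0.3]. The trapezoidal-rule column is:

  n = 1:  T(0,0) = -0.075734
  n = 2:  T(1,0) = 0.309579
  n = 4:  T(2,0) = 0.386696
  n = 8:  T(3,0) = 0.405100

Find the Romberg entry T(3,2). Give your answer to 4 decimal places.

0.4112

Richardson extrapolation on the trapezoidal column (denominator 4−1=3):
T(2,1) = (4·0.386696 − 0.309579) / 3 = 0.412402
T(3,1) = (4·0.405100 − 0.386696) / 3 = 0.411235
T(3,2) = (16·0.411235 − 0.412402) / 15 = 0.411157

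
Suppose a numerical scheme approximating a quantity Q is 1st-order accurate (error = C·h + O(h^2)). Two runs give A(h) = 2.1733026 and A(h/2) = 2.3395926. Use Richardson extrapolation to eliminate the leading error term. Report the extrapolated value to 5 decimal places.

The leading error scales as h; refining by a factor of 2 reduces it by 2^1 = 2.
Extrapolated value = (2·A(h/2) − A(h)) / (2 − 1)
= (2·2.3395926 − 2.1733026) / 1
= 2.5058826 / 1 = 2.5058826

2.50588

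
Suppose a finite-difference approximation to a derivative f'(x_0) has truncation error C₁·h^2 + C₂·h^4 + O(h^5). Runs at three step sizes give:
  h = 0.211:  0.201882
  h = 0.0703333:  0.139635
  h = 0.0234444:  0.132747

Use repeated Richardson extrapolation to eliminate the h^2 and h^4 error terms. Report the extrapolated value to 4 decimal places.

First eliminate the h^2 term (factor 3^2 = 9):
  B₁ = (9·0.139635 − 0.201882)/8 = 0.131854
  B₂ = (9·0.132747 − 0.139635)/8 = 0.131886
Then eliminate the h^4 term (factor 3^4 = 81):
  (81·0.131886 − 0.131854)/80 = 0.131886

0.1319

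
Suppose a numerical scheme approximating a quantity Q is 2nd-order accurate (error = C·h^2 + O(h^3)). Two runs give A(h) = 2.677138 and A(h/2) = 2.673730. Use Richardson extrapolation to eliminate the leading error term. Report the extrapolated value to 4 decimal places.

Extrapolated value = (4·A(h/2) − A(h)) / (4 − 1)
= (4·2.673730 − 2.677138) / 3
= 8.017782 / 3 = 2.672594

2.6726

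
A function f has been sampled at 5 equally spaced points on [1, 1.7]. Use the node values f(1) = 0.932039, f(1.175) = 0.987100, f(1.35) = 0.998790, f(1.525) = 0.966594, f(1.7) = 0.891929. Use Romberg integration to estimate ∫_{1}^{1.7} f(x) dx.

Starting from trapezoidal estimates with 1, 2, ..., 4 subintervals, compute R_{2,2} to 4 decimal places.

0.6788

R_{0,0} (trapezoid, 1 panel, h=0.7000): 0.638389
R_{1,0} (trapezoid, 2 panels, h=0.3500): 0.668771
R_{2,0} (trapezoid, 4 panels, h=0.1750): 0.676282
R_{1,1} = 0.668771 + (0.668771 − 0.638389)/3 = 0.678898
R_{2,1} = 0.676282 + (0.676282 − 0.668771)/3 = 0.678786
R_{2,2} = 0.678786 + (0.678786 − 0.678898)/15 = 0.678779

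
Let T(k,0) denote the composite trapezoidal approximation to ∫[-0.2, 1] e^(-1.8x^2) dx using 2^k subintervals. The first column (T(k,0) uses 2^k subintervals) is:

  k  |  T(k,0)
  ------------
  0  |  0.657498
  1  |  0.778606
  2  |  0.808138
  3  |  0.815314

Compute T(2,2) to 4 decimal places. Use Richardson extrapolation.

0.8179

T(1,1) = 0.778606 + (0.778606 − 0.657498)/3 = 0.818975
T(2,1) = 0.808138 + (0.808138 − 0.778606)/3 = 0.817982
T(2,2) = (16·0.817982 − 0.818975) / 15 = 0.817916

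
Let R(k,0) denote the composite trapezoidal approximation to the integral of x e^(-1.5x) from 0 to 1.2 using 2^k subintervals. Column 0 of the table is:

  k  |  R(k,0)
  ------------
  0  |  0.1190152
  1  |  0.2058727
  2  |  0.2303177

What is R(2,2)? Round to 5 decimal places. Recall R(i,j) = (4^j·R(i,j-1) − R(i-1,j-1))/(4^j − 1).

R(1,1) = (4·0.2058727 − 0.1190152) / 3 = 0.2348252
R(2,1) = (4·0.2303177 − 0.2058727) / 3 = 0.2384660
R(2,2) = 0.2384660 + (0.2384660 − 0.2348252)/15 = 0.2387087

0.23871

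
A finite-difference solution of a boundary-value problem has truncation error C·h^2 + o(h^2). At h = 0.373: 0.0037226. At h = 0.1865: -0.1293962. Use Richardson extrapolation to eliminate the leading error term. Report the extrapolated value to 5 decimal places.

Extrapolated value = (4·A(h/2) − A(h)) / (4 − 1)
= (4·(-0.1293962) − 0.0037226) / 3
= -0.5213074 / 3 = -0.1737691

-0.17377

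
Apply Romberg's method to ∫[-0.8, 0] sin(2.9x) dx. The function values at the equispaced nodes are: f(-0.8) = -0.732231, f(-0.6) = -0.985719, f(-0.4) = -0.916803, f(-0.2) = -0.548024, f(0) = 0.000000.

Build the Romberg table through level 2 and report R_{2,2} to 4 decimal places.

R_{0,0} (trapezoid, 1 panel, h=0.8000): -0.292892
R_{1,0} (trapezoid, 2 panels, h=0.4000): -0.513167
R_{2,0} (trapezoid, 4 panels, h=0.2000): -0.563332
R_{1,1} = -0.513167 + (-0.513167 − (-0.292892))/3 = -0.586592
R_{2,1} = -0.563332 + (-0.563332 − (-0.513167))/3 = -0.580054
R_{2,2} = -0.580054 + (-0.580054 − (-0.586592))/15 = -0.579618

-0.5796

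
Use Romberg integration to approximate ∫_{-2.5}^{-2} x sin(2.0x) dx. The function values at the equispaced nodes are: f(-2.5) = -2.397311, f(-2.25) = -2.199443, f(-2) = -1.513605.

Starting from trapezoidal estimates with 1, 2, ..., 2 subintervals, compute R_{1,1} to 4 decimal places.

-1.0591

R_{0,0} (trapezoid, 1 panel, h=0.5000): -0.977729
R_{1,0} (trapezoid, 2 panels, h=0.2500): -1.038725
R_{1,1} = -1.038725 + (-1.038725 − (-0.977729))/3 = -1.059057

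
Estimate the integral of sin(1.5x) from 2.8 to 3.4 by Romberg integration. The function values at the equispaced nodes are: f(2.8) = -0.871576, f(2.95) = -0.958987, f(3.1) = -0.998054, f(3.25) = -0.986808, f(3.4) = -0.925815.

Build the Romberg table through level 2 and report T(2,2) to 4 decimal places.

-0.5788

T(0,0) (trapezoid, 1 panel, h=0.6000): -0.539217
T(1,0) (trapezoid, 2 panels, h=0.3000): -0.569025
T(2,0) (trapezoid, 4 panels, h=0.1500): -0.576382
T(1,1) = -0.569025 + (-0.569025 − (-0.539217))/3 = -0.578961
T(2,1) = -0.576382 + (-0.576382 − (-0.569025))/3 = -0.578834
T(2,2) = -0.578834 + (-0.578834 − (-0.578961))/15 = -0.578826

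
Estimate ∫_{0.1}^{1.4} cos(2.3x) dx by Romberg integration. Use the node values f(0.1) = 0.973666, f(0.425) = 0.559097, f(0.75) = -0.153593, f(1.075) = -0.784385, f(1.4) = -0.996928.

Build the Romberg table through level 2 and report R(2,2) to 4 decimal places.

R(0,0) (trapezoid, 1 panel, h=1.3000): -0.015120
R(1,0) (trapezoid, 2 panels, h=0.6500): -0.107396
R(2,0) (trapezoid, 4 panels, h=0.3250): -0.126916
R(1,1) = -0.107396 + (-0.107396 − (-0.015120))/3 = -0.138155
R(2,1) = -0.126916 + (-0.126916 − (-0.107396))/3 = -0.133423
R(2,2) = -0.133423 + (-0.133423 − (-0.138155))/15 = -0.133108

-0.1331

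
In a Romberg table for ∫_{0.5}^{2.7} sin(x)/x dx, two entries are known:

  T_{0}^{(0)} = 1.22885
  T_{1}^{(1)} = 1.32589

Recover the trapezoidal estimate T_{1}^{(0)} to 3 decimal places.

From T_{1}^{(1)} = (4·T_{1}^{(0)} − T_{0}^{(0)})/3, solve for T_{1}^{(0)}:
4·T_{1}^{(0)} = 3·1.32589 + 1.22885 = 5.20652
T_{1}^{(0)} = 1.30163

1.302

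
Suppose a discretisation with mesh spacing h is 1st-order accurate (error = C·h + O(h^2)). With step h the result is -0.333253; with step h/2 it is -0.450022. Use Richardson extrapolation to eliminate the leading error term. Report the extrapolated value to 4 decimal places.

The leading error scales as h; refining by a factor of 2 reduces it by 2^1 = 2.
Extrapolated value = (2·A(h/2) − A(h)) / (2 − 1)
= (2·(-0.450022) − (-0.333253)) / 1
= -0.566791 / 1 = -0.566791

-0.5668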